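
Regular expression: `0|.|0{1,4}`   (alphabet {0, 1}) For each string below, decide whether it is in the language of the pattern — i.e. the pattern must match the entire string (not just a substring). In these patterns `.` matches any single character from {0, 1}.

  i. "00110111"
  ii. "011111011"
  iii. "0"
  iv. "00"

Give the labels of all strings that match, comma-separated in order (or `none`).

i → no match
ii → no match
iii → match
iv → match

iii, iv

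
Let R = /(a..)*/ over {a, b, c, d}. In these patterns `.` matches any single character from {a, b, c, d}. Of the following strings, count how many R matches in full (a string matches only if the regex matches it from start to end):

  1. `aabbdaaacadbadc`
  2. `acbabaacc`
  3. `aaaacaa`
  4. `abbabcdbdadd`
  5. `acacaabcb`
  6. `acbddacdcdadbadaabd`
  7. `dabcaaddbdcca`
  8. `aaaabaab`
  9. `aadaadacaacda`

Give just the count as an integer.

1

1 → no match
2 → match
3 → no match
4 → no match
5 → no match
6 → no match
7 → no match
8 → no match
9 → no match
Total matched: 1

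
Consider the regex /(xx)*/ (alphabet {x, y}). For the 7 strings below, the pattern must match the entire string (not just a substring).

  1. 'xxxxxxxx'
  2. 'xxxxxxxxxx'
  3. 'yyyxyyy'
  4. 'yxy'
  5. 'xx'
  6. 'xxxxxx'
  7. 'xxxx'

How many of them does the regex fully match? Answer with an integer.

5

1. 'xxxxxxxx' → match
2. 'xxxxxxxxxx' → match
3. 'yyyxyyy' → no match
4. 'yxy' → no match
5. 'xx' → match
6. 'xxxxxx' → match
7. 'xxxx' → match
Total matched: 5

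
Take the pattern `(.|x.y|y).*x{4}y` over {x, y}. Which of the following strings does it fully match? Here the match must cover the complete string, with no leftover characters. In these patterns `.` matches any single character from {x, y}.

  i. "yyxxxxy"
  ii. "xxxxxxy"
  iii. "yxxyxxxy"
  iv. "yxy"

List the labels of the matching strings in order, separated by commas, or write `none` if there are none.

i → match
ii → match
iii → no match
iv → no match

i, ii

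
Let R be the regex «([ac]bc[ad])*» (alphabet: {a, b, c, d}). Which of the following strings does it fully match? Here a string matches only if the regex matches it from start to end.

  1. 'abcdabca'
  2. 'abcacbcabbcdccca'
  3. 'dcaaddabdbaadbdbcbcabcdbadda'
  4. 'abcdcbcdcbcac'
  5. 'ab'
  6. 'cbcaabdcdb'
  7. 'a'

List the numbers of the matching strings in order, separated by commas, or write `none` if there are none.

1 → match
2 → no match
3 → no match
4 → no match
5 → no match
6 → no match
7 → no match

1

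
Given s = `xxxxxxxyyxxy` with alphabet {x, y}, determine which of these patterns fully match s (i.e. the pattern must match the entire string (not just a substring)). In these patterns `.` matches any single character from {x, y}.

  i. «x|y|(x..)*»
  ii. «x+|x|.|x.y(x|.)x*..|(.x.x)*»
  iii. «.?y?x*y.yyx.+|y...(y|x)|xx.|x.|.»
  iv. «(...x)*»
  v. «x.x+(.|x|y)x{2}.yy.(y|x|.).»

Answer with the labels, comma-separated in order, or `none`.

i, v

i → match
ii → no match
iii → no match
iv → no match
v → match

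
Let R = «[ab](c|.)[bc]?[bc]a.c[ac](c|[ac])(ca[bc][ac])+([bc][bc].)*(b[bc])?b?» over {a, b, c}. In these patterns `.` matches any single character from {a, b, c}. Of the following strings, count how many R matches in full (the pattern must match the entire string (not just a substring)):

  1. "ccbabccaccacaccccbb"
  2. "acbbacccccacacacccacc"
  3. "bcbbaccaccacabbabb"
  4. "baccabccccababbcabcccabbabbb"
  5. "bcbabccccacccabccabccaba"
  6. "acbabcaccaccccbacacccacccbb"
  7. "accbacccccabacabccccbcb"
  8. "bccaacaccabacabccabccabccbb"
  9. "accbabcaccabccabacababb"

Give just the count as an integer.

1 → no match
2 → match
3 → match
4 → no match
5 → match
6 → no match
7 → match
8 → match
9 → match
Total matched: 6

6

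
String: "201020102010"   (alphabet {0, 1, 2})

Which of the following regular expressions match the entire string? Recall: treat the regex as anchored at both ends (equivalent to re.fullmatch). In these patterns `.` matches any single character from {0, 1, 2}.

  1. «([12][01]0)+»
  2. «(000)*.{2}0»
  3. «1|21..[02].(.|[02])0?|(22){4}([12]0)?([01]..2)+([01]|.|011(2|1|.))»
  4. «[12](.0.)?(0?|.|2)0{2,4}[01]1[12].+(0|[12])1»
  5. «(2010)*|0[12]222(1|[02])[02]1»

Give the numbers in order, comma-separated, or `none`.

1 → no match
2 → no match
3 → no match
4 → no match — must end with "1"
5 → match

5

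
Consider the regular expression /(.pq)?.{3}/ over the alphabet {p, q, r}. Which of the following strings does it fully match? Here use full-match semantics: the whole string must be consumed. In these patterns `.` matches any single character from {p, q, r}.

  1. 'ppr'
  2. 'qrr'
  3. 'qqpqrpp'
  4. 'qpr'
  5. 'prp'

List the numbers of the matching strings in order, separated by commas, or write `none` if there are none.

1 → match
2 → match
3 → no match
4 → match
5 → match

1, 2, 4, 5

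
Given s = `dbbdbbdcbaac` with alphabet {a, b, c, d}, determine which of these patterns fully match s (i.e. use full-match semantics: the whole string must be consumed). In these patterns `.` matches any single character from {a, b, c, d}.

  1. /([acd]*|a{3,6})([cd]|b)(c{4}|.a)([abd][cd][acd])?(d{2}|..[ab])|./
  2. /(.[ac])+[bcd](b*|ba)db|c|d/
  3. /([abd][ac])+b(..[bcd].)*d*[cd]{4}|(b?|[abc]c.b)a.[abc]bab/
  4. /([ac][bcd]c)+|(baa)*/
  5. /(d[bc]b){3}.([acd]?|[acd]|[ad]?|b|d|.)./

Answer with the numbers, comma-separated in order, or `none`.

1 → no match
2 → no match
3 → no match
4 → no match
5 → match

5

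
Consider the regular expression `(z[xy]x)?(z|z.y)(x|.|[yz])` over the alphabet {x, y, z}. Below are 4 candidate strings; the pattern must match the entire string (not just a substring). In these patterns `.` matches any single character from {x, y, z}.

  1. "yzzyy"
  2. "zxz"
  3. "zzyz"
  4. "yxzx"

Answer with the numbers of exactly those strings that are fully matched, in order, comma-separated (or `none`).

1 → no match
2 → no match
3 → match
4 → no match

3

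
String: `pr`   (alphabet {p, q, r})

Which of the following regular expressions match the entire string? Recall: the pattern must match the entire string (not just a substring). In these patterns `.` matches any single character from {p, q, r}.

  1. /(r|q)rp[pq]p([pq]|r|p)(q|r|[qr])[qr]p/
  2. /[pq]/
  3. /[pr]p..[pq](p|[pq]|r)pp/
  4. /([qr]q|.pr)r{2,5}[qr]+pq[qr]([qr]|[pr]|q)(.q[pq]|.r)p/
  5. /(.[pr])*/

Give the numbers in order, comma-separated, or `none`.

5

1 → no match — must end with `p`
2 → no match
3 → no match — must end with `pp`
4 → no match — must end with `p`
5 → match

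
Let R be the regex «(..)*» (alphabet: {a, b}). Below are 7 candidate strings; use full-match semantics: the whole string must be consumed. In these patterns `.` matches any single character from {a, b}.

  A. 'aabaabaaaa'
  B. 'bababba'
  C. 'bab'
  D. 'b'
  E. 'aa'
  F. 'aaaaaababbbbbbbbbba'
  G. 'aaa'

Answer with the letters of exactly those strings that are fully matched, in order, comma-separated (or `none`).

A, E

A → match
B → no match
C → no match
D → no match
E → match
F → no match
G → no match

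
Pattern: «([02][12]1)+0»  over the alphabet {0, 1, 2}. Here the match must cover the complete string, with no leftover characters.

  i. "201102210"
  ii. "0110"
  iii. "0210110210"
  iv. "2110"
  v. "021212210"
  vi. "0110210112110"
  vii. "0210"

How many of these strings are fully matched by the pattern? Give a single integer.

i → no match
ii → match
iii → match
iv → match
v → no match
vi → match
vii → match
Total matched: 5

5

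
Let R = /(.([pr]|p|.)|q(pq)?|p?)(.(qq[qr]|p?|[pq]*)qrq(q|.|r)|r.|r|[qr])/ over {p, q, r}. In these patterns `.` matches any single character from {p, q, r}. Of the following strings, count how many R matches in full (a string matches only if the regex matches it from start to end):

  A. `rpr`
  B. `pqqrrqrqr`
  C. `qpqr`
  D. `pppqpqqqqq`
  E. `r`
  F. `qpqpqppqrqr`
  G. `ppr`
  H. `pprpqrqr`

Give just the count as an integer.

6

A → match
B → no match
C → match
D → no match
E → match
F → match
G → match
H → match
Total matched: 6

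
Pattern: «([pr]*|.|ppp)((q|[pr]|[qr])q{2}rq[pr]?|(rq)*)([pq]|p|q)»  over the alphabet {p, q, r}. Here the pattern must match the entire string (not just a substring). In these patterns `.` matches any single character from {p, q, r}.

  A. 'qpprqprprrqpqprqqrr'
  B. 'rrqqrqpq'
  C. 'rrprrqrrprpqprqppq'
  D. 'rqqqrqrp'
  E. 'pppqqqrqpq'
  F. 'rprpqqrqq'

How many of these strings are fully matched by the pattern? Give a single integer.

4

A → no match
B. 'rrqqrqpq' → match
C → no match
D. 'rqqqrqrp' → match
E. 'pppqqqrqpq' → match
F. 'rprpqqrqq' → match
Total matched: 4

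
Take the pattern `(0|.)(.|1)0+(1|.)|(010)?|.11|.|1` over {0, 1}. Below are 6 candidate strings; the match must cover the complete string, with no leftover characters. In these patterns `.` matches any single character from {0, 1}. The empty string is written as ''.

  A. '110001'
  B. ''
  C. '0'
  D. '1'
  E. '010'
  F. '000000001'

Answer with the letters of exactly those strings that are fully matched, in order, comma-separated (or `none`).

A, B, C, D, E, F

A → match
B → match
C → match
D → match
E → match
F → match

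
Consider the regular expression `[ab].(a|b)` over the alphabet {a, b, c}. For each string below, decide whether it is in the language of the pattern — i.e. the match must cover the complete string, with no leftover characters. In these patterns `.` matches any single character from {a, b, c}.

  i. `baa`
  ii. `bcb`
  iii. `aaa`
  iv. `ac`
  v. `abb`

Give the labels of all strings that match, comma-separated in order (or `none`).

i, ii, iii, v

i → match
ii → match
iii → match
iv → no match
v → match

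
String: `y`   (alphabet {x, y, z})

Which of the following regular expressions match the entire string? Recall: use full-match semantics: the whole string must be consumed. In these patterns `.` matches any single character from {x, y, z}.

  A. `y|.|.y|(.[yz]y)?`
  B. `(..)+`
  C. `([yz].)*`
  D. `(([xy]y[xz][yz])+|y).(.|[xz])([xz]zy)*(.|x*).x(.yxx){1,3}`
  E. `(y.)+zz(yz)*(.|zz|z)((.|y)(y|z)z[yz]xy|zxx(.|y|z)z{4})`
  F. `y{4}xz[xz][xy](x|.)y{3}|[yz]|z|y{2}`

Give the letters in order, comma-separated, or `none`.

A → match
B → no match
C → no match
D → no match — must end with `yxx`
E → no match
F → match

A, F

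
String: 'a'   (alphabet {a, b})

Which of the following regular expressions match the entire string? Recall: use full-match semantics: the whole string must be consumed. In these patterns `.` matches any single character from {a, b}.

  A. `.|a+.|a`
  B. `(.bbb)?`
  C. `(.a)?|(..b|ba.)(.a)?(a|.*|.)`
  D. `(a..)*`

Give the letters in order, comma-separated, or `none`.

A → match
B → no match
C → no match
D → no match

A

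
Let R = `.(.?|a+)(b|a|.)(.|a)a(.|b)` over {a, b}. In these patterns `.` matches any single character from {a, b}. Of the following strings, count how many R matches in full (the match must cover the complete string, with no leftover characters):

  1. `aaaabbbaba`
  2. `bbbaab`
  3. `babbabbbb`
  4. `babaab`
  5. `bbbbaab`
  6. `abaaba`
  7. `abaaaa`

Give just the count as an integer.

3

1 → no match
2 → match
3 → no match
4 → match
5 → no match
6 → no match
7 → match
Total matched: 3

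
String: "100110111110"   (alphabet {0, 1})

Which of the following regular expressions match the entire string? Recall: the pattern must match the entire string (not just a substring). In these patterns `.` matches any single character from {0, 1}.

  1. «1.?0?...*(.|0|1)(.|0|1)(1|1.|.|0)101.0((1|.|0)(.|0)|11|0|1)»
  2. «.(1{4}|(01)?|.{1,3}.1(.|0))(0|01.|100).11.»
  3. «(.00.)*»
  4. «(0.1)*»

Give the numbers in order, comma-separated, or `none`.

1 → no match
2 → match
3 → no match
4 → no match

2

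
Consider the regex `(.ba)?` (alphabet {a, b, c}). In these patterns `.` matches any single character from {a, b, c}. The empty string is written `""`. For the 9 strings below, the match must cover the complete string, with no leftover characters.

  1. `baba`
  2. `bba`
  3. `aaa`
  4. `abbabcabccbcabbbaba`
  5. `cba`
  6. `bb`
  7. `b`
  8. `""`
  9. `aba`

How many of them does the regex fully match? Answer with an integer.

4

1 → no match
2 → match
3 → no match
4 → no match
5 → match
6 → no match
7 → no match
8 → match
9 → match
Total matched: 4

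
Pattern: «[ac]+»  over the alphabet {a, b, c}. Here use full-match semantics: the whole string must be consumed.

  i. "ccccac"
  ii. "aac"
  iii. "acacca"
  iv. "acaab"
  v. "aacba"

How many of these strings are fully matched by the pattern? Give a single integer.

3

i. "ccccac" → match
ii. "aac" → match
iii. "acacca" → match
iv. "acaab" → no match
v. "aacba" → no match
Total matched: 3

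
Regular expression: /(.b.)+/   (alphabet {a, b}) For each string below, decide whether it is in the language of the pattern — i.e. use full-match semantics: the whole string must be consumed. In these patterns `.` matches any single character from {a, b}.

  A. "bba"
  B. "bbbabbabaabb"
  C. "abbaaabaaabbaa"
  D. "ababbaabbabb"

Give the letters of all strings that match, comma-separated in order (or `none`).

A. "bba" → match
B. "bbbabbabaabb" → match
C → no match
D. "ababbaabbabb" → match

A, B, D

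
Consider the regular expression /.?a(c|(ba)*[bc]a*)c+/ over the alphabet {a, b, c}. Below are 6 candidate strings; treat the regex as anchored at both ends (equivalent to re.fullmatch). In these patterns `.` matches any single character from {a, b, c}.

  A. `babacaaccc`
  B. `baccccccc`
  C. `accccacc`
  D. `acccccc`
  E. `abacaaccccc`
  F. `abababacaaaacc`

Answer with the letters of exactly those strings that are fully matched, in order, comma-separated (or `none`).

A, B, D, E, F

A. `babacaaccc` → match
B. `baccccccc` → match
C. `accccacc` → no match
D. `acccccc` → match
E. `abacaaccccc` → match
F → match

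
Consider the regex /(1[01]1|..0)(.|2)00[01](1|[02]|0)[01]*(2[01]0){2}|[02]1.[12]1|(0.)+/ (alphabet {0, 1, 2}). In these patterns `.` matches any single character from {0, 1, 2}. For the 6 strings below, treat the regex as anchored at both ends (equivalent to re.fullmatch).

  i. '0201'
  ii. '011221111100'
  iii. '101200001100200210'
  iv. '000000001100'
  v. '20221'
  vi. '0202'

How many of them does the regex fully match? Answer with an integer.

3

i. '0201' → match
ii. '011221111100' → no match
iii → match
iv. '000000001100' → no match
v. '20221' → no match
vi. '0202' → match
Total matched: 3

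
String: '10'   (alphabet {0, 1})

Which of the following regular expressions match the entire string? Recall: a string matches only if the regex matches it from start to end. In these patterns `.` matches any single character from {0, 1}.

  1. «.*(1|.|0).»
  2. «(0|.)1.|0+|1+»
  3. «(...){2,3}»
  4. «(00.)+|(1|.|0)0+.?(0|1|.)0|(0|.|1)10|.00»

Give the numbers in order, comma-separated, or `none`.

1 → match
2 → no match
3 → no match
4 → no match

1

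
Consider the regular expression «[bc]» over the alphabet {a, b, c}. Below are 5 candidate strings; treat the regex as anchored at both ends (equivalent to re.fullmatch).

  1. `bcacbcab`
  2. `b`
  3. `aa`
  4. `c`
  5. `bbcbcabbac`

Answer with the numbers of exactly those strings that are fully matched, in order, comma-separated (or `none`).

1 → no match
2 → match
3 → no match
4 → match
5 → no match

2, 4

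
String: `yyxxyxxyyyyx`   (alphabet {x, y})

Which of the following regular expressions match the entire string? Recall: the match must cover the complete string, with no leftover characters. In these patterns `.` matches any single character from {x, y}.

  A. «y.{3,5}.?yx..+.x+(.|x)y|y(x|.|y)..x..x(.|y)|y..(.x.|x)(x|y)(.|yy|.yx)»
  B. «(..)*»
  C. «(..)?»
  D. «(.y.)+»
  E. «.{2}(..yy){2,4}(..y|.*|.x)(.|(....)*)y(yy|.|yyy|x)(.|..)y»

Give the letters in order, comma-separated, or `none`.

A → no match
B → match
C → no match
D → match
E → no match — must end with `y`

B, D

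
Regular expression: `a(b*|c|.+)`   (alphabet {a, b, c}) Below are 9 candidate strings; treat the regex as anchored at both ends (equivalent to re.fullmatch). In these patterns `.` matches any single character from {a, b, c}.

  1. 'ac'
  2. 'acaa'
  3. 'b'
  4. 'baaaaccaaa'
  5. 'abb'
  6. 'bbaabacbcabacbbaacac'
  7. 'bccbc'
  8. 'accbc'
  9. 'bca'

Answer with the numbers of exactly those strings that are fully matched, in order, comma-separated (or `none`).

1, 2, 5, 8

1 → match
2 → match
3 → no match — must start with 'a'
4 → no match — must start with 'a'
5 → match
6 → no match — must start with 'a'
7 → no match — must start with 'a'
8 → match
9 → no match — must start with 'a'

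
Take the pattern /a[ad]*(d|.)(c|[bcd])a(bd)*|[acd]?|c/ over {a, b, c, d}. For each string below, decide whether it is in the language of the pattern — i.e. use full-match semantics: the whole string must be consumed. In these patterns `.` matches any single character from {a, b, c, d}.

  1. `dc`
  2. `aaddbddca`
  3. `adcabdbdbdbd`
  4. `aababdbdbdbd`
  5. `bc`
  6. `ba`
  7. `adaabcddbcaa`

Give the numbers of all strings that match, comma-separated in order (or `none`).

3, 4

1. `dc` → no match
2. `aaddbddca` → no match
3. `adcabdbdbdbd` → match
4. `aababdbdbdbd` → match
5. `bc` → no match
6. `ba` → no match
7. `adaabcddbcaa` → no match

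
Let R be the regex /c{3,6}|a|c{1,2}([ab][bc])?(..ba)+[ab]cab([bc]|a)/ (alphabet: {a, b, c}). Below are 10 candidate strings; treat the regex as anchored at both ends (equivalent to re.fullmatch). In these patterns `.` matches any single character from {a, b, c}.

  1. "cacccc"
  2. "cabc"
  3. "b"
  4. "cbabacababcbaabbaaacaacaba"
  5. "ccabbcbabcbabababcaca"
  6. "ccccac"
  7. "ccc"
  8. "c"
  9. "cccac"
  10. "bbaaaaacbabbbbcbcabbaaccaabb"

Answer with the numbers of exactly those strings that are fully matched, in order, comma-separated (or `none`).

1. "cacccc" → no match
2. "cabc" → no match
3. "b" → no match
4 → no match
5 → no match
6. "ccccac" → no match
7. "ccc" → match
8. "c" → no match
9. "cccac" → no match
10 → no match

7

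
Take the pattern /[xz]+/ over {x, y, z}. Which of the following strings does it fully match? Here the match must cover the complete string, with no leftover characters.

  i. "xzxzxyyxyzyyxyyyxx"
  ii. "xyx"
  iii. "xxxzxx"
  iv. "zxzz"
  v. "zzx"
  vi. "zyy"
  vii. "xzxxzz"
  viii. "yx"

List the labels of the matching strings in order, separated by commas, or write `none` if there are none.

iii, iv, v, vii

i → no match
ii → no match
iii → match
iv → match
v → match
vi → no match
vii → match
viii → no match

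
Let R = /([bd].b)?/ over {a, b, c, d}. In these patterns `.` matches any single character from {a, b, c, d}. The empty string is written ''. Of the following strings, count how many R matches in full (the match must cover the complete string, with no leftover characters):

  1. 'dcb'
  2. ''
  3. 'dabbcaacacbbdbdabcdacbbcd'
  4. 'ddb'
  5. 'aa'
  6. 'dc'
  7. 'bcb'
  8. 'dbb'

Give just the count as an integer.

5

1. 'dcb' → match
2. '' → match
3 → no match
4. 'ddb' → match
5. 'aa' → no match
6. 'dc' → no match
7. 'bcb' → match
8. 'dbb' → match
Total matched: 5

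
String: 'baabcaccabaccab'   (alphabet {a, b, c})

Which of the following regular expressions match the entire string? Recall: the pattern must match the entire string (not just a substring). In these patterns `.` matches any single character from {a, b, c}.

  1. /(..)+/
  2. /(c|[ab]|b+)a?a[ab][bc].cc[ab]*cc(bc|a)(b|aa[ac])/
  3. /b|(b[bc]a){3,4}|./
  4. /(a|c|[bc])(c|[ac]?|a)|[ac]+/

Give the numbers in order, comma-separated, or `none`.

2

1 → no match
2 → match
3 → no match
4 → no match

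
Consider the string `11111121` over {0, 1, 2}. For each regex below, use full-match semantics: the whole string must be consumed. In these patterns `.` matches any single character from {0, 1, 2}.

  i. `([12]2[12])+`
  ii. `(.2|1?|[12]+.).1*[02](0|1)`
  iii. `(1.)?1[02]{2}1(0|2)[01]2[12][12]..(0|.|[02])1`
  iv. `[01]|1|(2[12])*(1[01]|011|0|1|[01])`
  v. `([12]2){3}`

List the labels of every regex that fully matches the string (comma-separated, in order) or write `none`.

i → no match
ii → match
iii → no match
iv → no match
v → no match — must end with `2`

ii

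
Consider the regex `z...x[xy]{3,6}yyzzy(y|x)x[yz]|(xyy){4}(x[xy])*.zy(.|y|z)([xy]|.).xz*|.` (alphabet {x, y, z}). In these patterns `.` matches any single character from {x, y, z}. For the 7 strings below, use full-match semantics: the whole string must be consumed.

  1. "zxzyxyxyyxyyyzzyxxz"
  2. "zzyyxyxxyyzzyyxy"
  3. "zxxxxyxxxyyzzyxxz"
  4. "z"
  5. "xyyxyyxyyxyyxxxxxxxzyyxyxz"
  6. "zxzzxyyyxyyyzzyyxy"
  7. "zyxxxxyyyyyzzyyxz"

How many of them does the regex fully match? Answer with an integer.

7

1 → match
2 → match
3 → match
4 → match
5 → match
6 → match
7 → match
Total matched: 7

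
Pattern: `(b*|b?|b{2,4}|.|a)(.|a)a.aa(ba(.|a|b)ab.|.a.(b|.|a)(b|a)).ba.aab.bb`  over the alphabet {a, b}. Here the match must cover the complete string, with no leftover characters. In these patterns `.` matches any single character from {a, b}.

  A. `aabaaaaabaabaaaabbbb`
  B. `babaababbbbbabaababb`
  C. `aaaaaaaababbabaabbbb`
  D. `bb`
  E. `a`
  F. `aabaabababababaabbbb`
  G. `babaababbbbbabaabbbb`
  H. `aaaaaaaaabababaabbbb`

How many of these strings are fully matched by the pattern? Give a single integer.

A → match
B → match
C → match
D → no match
E → no match — must end with `bb`
F → match
G → match
H → match
Total matched: 6

6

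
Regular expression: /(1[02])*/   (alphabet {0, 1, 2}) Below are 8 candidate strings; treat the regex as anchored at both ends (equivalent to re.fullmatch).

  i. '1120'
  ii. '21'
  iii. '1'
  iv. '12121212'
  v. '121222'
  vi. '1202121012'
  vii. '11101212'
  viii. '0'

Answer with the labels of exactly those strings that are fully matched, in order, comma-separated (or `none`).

i. '1120' → no match
ii. '21' → no match
iii. '1' → no match
iv. '12121212' → match
v. '121222' → no match
vi. '1202121012' → no match
vii. '11101212' → no match
viii. '0' → no match

iv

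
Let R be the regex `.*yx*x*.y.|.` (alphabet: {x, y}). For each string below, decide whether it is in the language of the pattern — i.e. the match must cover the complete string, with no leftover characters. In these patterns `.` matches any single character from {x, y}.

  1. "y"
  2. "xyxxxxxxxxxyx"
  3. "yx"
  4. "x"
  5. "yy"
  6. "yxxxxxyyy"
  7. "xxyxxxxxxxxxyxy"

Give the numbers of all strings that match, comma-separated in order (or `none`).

1, 2, 4, 6

1 → match
2 → match
3 → no match
4 → match
5 → no match
6 → match
7 → no match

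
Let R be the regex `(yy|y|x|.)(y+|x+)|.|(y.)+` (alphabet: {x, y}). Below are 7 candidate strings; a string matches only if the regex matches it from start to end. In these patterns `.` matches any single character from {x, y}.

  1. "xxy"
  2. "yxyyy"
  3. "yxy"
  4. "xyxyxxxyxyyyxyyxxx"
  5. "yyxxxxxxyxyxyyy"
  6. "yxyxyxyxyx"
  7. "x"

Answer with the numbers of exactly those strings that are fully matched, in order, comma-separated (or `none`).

6, 7

1 → no match
2 → no match
3 → no match
4 → no match
5 → no match
6 → match
7 → match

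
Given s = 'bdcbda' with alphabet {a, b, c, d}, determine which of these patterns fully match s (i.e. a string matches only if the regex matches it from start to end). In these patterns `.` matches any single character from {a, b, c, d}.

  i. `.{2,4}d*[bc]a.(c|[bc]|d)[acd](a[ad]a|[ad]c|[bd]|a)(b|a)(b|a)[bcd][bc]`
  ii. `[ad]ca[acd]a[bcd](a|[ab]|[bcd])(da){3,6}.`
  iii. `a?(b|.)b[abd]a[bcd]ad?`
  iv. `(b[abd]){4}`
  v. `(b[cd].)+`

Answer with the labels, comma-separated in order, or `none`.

i → no match
ii → no match
iii → no match
iv → no match
v → match

v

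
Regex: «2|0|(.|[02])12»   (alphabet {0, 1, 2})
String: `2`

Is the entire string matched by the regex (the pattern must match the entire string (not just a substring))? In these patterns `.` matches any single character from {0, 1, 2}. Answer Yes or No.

Yes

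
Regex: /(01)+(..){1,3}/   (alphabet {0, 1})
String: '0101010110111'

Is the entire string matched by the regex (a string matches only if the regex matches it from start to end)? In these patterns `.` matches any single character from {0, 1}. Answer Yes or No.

No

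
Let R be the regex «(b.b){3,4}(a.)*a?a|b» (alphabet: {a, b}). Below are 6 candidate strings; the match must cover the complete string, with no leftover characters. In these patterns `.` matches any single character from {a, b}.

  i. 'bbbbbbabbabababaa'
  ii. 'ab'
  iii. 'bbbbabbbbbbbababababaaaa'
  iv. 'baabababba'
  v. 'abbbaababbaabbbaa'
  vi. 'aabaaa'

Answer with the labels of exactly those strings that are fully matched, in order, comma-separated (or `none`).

iii

i → no match
ii → no match — must start with 'b'
iii → match
iv → no match
v → no match — must start with 'b'
vi → no match — must start with 'b'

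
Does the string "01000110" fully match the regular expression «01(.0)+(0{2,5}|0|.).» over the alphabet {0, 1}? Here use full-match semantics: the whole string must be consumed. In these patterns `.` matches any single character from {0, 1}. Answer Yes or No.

No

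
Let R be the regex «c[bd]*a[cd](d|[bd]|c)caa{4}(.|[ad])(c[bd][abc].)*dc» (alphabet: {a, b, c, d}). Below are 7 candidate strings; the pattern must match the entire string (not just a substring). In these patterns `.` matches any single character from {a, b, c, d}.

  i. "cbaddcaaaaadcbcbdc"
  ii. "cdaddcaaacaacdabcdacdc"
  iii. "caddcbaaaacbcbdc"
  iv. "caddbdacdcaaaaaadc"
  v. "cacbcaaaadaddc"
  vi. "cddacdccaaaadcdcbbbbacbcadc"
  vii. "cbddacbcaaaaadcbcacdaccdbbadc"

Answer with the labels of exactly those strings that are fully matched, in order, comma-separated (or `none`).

i → match
ii → no match
iii → no match
iv → no match
v → no match
vi → no match
vii → no match

i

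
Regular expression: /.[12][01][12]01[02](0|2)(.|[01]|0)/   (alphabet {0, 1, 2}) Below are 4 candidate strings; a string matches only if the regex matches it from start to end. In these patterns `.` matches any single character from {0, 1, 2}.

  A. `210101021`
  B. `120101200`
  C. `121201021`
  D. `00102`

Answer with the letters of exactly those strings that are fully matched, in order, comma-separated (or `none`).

A → match
B → match
C → match
D → no match

A, B, C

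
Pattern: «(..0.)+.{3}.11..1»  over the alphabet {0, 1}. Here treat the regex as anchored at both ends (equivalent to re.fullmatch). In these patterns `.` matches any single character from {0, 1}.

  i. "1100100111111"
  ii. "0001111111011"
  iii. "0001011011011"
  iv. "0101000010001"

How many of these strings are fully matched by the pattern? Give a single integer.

3

i → match
ii → match
iii → match
iv → no match
Total matched: 3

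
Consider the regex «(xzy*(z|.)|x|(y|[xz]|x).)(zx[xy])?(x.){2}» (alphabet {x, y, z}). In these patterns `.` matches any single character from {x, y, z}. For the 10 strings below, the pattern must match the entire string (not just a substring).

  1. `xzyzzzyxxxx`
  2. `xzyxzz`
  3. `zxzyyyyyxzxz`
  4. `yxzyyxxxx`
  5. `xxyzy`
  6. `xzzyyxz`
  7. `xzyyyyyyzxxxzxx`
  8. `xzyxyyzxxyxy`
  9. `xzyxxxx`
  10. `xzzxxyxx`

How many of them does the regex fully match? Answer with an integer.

2

1 → no match
2 → no match
3 → no match
4 → no match
5 → no match
6 → no match
7 → match
8 → no match
9 → match
10 → no match
Total matched: 2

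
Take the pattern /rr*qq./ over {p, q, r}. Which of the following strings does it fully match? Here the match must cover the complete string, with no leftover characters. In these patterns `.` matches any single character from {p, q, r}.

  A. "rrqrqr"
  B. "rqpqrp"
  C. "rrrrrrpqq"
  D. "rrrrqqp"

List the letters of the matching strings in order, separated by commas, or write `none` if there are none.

D

A → no match
B → no match
C → no match
D → match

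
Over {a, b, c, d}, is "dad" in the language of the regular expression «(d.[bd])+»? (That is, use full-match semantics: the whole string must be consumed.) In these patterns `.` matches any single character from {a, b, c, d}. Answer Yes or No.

Yes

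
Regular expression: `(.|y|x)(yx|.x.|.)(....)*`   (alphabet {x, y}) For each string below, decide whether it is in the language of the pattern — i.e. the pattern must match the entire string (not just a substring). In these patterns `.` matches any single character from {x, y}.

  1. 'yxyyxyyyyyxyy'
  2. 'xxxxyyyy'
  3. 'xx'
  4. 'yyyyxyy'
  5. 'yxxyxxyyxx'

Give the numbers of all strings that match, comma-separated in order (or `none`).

1 → no match
2 → match
3 → match
4 → no match
5 → match

2, 3, 5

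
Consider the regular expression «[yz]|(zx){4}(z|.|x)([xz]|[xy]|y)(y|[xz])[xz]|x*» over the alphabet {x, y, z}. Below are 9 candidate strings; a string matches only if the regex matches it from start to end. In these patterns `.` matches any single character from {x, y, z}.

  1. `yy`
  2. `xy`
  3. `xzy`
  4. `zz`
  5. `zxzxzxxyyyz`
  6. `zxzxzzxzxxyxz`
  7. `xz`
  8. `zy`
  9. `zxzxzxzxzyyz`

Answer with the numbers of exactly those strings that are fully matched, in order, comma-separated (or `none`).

1. `yy` → no match
2. `xy` → no match
3. `xzy` → no match
4. `zz` → no match
5. `zxzxzxxyyyz` → no match
6 → no match
7. `xz` → no match
8. `zy` → no match
9. `zxzxzxzxzyyz` → match

9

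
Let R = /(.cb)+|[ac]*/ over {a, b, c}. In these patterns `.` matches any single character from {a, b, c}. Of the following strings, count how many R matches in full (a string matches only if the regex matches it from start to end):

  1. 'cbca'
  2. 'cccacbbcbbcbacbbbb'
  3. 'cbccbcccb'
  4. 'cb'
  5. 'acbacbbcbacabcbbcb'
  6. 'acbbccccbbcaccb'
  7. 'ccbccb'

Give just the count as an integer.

1

1. 'cbca' → no match
2 → no match
3. 'cbccbcccb' → no match
4. 'cb' → no match
5 → no match
6 → no match
7. 'ccbccb' → match
Total matched: 1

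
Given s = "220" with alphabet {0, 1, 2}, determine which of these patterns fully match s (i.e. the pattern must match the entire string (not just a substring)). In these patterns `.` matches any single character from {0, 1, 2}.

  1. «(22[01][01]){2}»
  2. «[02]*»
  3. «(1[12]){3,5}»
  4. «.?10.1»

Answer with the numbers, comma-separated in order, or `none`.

2

1 → no match
2 → match
3 → no match — must start with "1"
4 → no match — must end with "1"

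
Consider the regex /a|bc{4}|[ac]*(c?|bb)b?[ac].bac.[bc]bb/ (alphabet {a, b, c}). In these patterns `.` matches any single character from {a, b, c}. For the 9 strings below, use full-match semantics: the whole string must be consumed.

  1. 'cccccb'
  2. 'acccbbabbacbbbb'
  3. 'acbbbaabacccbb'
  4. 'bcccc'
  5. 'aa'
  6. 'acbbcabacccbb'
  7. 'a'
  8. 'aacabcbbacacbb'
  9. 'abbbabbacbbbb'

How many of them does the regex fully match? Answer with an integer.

7

1 → no match
2 → match
3 → match
4 → match
5 → no match
6 → match
7 → match
8 → match
9 → match
Total matched: 7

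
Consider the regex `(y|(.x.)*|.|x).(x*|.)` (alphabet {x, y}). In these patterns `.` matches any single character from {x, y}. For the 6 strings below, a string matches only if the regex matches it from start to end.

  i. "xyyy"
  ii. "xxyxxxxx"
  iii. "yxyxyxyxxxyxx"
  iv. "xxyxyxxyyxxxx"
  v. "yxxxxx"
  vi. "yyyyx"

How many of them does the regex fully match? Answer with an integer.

2

i → no match
ii → match
iii → no match
iv → no match
v → match
vi → no match
Total matched: 2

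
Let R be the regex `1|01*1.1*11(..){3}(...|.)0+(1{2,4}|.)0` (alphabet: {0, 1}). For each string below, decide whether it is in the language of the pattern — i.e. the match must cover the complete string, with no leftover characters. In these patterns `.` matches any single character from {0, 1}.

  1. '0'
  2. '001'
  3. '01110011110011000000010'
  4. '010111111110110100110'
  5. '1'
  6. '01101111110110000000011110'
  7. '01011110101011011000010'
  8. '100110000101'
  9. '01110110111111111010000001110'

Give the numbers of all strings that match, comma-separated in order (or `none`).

1. '0' → no match
2. '001' → no match
3 → no match
4 → match
5. '1' → match
6 → match
7 → no match
8. '100110000101' → no match
9 → no match

4, 5, 6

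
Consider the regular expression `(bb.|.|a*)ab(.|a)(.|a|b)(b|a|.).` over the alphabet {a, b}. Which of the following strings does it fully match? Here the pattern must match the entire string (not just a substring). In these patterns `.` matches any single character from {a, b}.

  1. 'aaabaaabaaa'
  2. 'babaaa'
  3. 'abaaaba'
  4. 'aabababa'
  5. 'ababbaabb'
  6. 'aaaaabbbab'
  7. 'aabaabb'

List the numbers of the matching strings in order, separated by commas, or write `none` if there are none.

6, 7

1 → no match
2 → no match
3 → no match
4 → no match
5 → no match
6 → match
7 → match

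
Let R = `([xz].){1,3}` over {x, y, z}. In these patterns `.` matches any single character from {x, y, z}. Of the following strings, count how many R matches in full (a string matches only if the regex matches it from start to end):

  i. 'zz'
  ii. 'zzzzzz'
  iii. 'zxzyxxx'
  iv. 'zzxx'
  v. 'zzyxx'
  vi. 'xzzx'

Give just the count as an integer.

4

i → match
ii → match
iii → no match
iv → match
v → no match
vi → match
Total matched: 4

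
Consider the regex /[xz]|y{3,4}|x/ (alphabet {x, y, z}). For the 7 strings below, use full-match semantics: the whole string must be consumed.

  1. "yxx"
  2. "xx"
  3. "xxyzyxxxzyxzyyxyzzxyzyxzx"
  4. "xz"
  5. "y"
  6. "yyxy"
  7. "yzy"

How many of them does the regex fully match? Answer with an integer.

1 → no match
2 → no match
3 → no match
4 → no match
5 → no match
6 → no match
7 → no match
Total matched: 0

0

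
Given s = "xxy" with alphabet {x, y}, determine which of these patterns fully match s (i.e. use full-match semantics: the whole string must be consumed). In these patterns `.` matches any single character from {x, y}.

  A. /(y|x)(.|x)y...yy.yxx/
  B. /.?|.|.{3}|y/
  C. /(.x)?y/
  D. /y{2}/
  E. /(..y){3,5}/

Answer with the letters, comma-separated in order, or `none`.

B, C

A → no match — must end with "yxx"
B → match
C → match
D → no match — must start with "y"
E → no match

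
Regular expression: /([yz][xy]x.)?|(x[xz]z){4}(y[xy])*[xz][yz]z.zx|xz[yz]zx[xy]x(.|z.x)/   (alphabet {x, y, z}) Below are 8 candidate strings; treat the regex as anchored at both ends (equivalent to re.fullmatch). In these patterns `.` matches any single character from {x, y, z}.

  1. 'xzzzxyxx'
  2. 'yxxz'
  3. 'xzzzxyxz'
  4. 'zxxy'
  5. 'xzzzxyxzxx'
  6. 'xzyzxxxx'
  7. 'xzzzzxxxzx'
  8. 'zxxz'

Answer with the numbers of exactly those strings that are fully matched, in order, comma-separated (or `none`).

1. 'xzzzxyxx' → match
2. 'yxxz' → match
3. 'xzzzxyxz' → match
4. 'zxxy' → match
5. 'xzzzxyxzxx' → match
6. 'xzyzxxxx' → match
7. 'xzzzzxxxzx' → no match
8. 'zxxz' → match

1, 2, 3, 4, 5, 6, 8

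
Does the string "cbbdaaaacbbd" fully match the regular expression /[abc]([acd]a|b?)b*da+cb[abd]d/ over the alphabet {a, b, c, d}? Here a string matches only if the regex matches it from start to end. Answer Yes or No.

Yes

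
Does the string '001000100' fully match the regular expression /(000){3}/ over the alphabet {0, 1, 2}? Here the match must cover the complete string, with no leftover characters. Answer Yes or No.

No

Every match must start with '000', but '001000100' does not.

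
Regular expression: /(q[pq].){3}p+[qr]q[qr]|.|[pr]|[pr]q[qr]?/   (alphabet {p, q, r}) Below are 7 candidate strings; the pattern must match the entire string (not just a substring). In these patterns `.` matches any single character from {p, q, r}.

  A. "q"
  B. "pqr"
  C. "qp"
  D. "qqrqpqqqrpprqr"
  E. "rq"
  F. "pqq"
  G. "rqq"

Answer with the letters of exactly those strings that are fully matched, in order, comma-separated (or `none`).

A. "q" → match
B. "pqr" → match
C. "qp" → no match
D → match
E. "rq" → match
F. "pqq" → match
G. "rqq" → match

A, B, D, E, F, G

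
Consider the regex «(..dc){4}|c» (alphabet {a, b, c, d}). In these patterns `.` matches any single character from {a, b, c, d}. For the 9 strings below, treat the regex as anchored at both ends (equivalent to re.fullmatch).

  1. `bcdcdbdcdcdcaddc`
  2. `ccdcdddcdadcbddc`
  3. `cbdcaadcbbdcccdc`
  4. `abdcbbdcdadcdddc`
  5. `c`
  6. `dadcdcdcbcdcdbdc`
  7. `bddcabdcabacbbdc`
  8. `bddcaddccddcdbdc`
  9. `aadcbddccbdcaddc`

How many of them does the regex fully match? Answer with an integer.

8

1 → match
2 → match
3 → match
4 → match
5 → match
6 → match
7 → no match
8 → match
9 → match
Total matched: 8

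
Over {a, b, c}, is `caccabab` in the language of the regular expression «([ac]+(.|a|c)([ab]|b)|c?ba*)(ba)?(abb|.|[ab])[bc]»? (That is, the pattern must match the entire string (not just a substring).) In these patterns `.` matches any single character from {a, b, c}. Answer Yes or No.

Yes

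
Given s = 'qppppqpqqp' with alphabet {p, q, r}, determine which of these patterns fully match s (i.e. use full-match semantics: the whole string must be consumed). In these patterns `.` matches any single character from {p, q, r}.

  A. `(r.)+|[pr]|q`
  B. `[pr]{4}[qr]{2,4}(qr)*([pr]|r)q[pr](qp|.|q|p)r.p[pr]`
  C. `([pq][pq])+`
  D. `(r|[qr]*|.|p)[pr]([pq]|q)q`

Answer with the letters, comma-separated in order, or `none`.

A → no match
B → no match
C → match
D → no match — must end with 'q'

C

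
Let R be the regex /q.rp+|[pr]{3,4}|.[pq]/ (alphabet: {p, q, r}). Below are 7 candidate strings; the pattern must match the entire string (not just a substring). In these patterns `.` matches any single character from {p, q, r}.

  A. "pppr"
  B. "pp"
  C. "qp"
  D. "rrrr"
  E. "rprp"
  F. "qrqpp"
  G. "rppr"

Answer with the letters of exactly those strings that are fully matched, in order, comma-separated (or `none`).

A → match
B → match
C → match
D → match
E → match
F → no match
G → match

A, B, C, D, E, G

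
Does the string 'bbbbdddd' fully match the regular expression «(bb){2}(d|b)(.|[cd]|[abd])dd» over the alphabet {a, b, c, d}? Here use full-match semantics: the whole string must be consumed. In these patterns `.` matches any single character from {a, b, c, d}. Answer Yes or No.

Yes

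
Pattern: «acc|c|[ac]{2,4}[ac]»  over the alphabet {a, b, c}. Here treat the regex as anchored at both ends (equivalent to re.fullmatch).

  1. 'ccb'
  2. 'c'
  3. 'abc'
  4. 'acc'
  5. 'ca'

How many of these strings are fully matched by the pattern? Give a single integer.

2

1 → no match
2 → match
3 → no match
4 → match
5 → no match
Total matched: 2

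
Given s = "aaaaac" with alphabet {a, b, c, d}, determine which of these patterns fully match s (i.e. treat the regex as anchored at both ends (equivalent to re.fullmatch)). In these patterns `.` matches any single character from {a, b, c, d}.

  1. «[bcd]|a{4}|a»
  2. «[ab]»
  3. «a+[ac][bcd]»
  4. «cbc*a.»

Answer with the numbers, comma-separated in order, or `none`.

3

1 → no match
2 → no match
3 → match
4 → no match — must start with "cb"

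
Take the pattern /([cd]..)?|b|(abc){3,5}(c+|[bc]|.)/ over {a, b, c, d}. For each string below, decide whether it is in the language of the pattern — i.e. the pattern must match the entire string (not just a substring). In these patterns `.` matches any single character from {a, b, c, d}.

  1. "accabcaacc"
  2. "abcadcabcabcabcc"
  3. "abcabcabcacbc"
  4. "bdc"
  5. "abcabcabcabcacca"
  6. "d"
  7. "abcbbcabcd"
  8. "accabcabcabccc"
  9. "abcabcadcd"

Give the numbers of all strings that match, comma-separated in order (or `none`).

1 → no match
2 → no match
3 → no match
4 → no match
5 → no match
6 → no match
7 → no match
8 → no match
9 → no match

none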